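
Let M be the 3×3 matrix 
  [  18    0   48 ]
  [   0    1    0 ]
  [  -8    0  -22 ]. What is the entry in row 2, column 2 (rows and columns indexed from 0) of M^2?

Characteristic polynomial: s^3 + 3s^2 - 16s + 12 = (s - 2)(s - 1)(s + 6), so the eigenvalues are -6, 1, 2.
s=2: eigenvector (3, 0, -1).
s=1: eigenvector (0, 1, 0).
s=-6: eigenvector (-2, 0, 1).
P = [[3, 0, -2], [0, 1, 0], [-1, 0, 1]], D = diag(2, 1, -6), P⁻¹ = [[1, 0, 2], [0, 1, 0], [1, 0, 3]].
M² = P·diag(4, 1, 36)·P⁻¹ = [[-60, 0, -192], [0, 1, 0], [32, 0, 100]].
The requested entry is 100.

100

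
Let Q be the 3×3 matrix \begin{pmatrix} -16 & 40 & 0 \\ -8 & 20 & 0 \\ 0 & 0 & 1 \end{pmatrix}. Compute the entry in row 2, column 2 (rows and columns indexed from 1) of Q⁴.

1280

Characteristic polynomial: t^3 - 5t^2 + 4t = t(t - 4)(t - 1), so the eigenvalues are 0, 1, 4.
t=1: eigenvector (0, 0, 1).
t=4: eigenvector (2, 1, 0).
t=0: eigenvector (5, 2, 0).
P = [[0, 2, 5], [0, 1, 2], [1, 0, 0]], D = diag(1, 4, 0), P⁻¹ = [[0, 0, 1], [-2, 5, 0], [1, -2, 0]].
Q⁴ = P·diag(1, 256, 0)·P⁻¹ = [[-1024, 2560, 0], [-512, 1280, 0], [0, 0, 1]].
The requested entry is 1280.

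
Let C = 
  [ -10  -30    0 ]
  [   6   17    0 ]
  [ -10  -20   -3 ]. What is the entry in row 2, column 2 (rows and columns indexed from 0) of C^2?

Characteristic polynomial: μ^3 - 4μ^2 - 11μ + 30 = (μ - 5)(μ - 2)(μ + 3), so the eigenvalues are -3, 2, 5.
μ=-3: eigenvector (0, 0, 1).
μ=5: eigenvector (-2, 1, 0).
μ=2: eigenvector (5, -2, -2).
P = [[0, -2, 5], [0, 1, -2], [1, 0, -2]], D = diag(-3, 5, 2), P⁻¹ = [[2, 4, 1], [2, 5, 0], [1, 2, 0]].
C² = P·diag(9, 25, 4)·P⁻¹ = [[-80, -210, 0], [42, 109, 0], [10, 20, 9]].
The requested entry is 9.

9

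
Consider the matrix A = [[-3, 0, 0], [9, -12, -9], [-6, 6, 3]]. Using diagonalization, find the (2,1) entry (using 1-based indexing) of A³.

567

Characteristic polynomial: s^3 + 12s^2 + 45s + 54 = (s + 3)^2(s + 6), so the eigenvalues are -6, -3, -3.
s=-3: eigenvector (1, -1, 2).
s=-6: eigenvector (0, 3, -2).
s=-3: eigenvector (0, -1, 1).
P = [[1, 0, 0], [-1, 3, -1], [2, -2, 1]], D = diag(-3, -6, -3), P⁻¹ = [[1, 0, 0], [-1, 1, 1], [-4, 2, 3]].
A³ = P·diag(-27, -216, -27)·P⁻¹ = [[-27, 0, 0], [567, -594, -567], [-378, 378, 351]].
The requested entry is 567.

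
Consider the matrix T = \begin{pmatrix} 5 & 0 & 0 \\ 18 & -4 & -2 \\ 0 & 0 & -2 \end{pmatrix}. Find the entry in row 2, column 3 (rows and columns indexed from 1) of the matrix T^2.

12

Characteristic polynomial: μ^3 + μ^2 - 22μ - 40 = (μ - 5)(μ + 2)(μ + 4), so the eigenvalues are -4, -2, 5.
μ=5: eigenvector (1, 2, 0).
μ=-4: eigenvector (0, 1, 0).
μ=-2: eigenvector (0, -1, 1).
P = [[1, 0, 0], [2, 1, -1], [0, 0, 1]], D = diag(5, -4, -2), P⁻¹ = [[1, 0, 0], [-2, 1, 1], [0, 0, 1]].
T² = P·diag(25, 16, 4)·P⁻¹ = [[25, 0, 0], [18, 16, 12], [0, 0, 4]].
The requested entry is 12.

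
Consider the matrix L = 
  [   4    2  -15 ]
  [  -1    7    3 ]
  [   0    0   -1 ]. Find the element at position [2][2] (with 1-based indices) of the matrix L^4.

Characteristic polynomial: r^3 - 10r^2 + 19r + 30 = (r - 6)(r - 5)(r + 1), so the eigenvalues are -1, 5, 6.
r=5: eigenvector (2, 1, 0).
r=6: eigenvector (1, 1, 0).
r=-1: eigenvector (3, 0, 1).
P = [[2, 1, 3], [1, 1, 0], [0, 0, 1]], D = diag(5, 6, -1), P⁻¹ = [[1, -1, -3], [-1, 2, 3], [0, 0, 1]].
L⁴ = P·diag(625, 1296, 1)·P⁻¹ = [[-46, 1342, 141], [-671, 1967, 2013], [0, 0, 1]].
The requested entry is 1967.

1967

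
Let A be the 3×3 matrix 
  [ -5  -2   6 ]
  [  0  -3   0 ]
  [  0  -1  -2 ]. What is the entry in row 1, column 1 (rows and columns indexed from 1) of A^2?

Characteristic polynomial: s^3 + 10s^2 + 31s + 30 = (s + 2)(s + 3)(s + 5), so the eigenvalues are -5, -3, -2.
s=-5: eigenvector (1, 0, 0).
s=-3: eigenvector (2, 1, 1).
s=-2: eigenvector (2, 0, 1).
P = [[1, 2, 2], [0, 1, 0], [0, 1, 1]], D = diag(-5, -3, -2), P⁻¹ = [[1, 0, -2], [0, 1, 0], [0, -1, 1]].
A² = P·diag(25, 9, 4)·P⁻¹ = [[25, 10, -42], [0, 9, 0], [0, 5, 4]].
The requested entry is 25.

25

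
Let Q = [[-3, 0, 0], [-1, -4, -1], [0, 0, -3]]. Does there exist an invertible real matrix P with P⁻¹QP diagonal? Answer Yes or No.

Yes

Characteristic polynomial: p(s) = s^3 + 10s^2 + 33s + 36 = (s + 3)^2(s + 4).
s = -3 has algebraic multiplicity 2; rank(Q + 3I) = 1, so geometric multiplicity = 2.
Every eigenvalue has geometric = algebraic multiplicity, so Q is diagonalizable.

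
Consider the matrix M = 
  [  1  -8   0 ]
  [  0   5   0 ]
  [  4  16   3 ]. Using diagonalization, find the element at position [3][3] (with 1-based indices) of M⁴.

81

Characteristic polynomial: r^3 - 9r^2 + 23r - 15 = (r - 5)(r - 3)(r - 1), so the eigenvalues are 1, 3, 5.
r=5: eigenvector (-2, 1, 4).
r=1: eigenvector (1, 0, -2).
r=3: eigenvector (0, 0, 1).
P = [[-2, 1, 0], [1, 0, 0], [4, -2, 1]], D = diag(5, 1, 3), P⁻¹ = [[0, 1, 0], [1, 2, 0], [2, 0, 1]].
M⁴ = P·diag(625, 1, 81)·P⁻¹ = [[1, -1248, 0], [0, 625, 0], [160, 2496, 81]].
The requested entry is 81.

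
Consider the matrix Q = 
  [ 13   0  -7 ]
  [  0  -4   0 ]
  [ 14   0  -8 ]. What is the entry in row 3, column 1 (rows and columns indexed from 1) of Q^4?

Characteristic polynomial: μ^3 - μ^2 - 26μ - 24 = (μ - 6)(μ + 1)(μ + 4), so the eigenvalues are -4, -1, 6.
μ=6: eigenvector (1, 0, 1).
μ=-4: eigenvector (0, 1, 0).
μ=-1: eigenvector (-1, 0, -2).
P = [[1, 0, -1], [0, 1, 0], [1, 0, -2]], D = diag(6, -4, -1), P⁻¹ = [[2, 0, -1], [0, 1, 0], [1, 0, -1]].
Q⁴ = P·diag(1296, 256, 1)·P⁻¹ = [[2591, 0, -1295], [0, 256, 0], [2590, 0, -1294]].
The requested entry is 2590.

2590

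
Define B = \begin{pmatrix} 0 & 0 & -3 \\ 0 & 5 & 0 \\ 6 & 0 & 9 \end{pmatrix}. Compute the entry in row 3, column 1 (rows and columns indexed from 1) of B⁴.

2430

Characteristic polynomial: μ^3 - 14μ^2 + 63μ - 90 = (μ - 6)(μ - 5)(μ - 3), so the eigenvalues are 3, 5, 6.
μ=3: eigenvector (1, 0, -1).
μ=5: eigenvector (0, 1, 0).
μ=6: eigenvector (-1, 0, 2).
P = [[1, 0, -1], [0, 1, 0], [-1, 0, 2]], D = diag(3, 5, 6), P⁻¹ = [[2, 0, 1], [0, 1, 0], [1, 0, 1]].
B⁴ = P·diag(81, 625, 1296)·P⁻¹ = [[-1134, 0, -1215], [0, 625, 0], [2430, 0, 2511]].
The requested entry is 2430.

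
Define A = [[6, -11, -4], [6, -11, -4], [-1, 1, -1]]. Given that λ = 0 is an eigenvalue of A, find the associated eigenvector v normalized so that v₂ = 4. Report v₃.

A = [[6, -11, -4], [6, -11, -4], [-1, 1, -1]].
Solving (A)v = 0 gives the eigenspace spanned by (6, 4, -2).
With v₂ = 4, v = (6, 4, -2), so v₃ = -2.

-2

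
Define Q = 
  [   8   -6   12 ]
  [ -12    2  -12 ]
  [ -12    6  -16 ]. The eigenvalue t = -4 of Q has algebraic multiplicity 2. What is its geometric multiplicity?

Q + 4I = [[12, -6, 12], [-12, 6, -12], [-12, 6, -12]].
This matrix has rank 1, so its null space has dimension 3 − 1 = 2.

2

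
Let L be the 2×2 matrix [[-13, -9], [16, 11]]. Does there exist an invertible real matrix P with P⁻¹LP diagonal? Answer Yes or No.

No

Characteristic polynomial: p(t) = t^2 + 2t + 1 = (t + 1)^2.
t = -1 has algebraic multiplicity 2; rank(L + 1I) = 1, so geometric multiplicity = 1.
Geometric multiplicity < algebraic multiplicity, so L is not diagonalizable.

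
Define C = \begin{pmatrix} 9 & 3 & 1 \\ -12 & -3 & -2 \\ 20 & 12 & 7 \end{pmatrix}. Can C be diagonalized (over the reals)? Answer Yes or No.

Characteristic polynomial: p(r) = r^3 - 13r^2 + 55r - 75 = (r - 5)^2(r - 3).
r = 5 has algebraic multiplicity 2; rank(C − 5I) = 2, so geometric multiplicity = 1.
Geometric multiplicity < algebraic multiplicity, so C is not diagonalizable.

No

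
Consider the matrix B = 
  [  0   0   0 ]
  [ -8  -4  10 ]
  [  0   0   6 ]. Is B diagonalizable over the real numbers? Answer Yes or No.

Yes

Characteristic polynomial: p(μ) = μ^3 - 2μ^2 - 24μ = μ(μ - 6)(μ + 4).
All 3 eigenvalues are distinct, so B is diagonalizable.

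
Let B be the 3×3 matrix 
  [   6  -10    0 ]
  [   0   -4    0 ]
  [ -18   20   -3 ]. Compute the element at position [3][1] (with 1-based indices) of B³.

Characteristic polynomial: λ^3 + λ^2 - 30λ - 72 = (λ - 6)(λ + 3)(λ + 4), so the eigenvalues are -4, -3, 6.
λ=6: eigenvector (1, 0, -2).
λ=-3: eigenvector (0, 0, 1).
λ=-4: eigenvector (1, 1, -2).
P = [[1, 0, 1], [0, 0, 1], [-2, 1, -2]], D = diag(6, -3, -4), P⁻¹ = [[1, -1, 0], [2, 0, 1], [0, 1, 0]].
B³ = P·diag(216, -27, -64)·P⁻¹ = [[216, -280, 0], [0, -64, 0], [-486, 560, -27]].
The requested entry is -486.

-486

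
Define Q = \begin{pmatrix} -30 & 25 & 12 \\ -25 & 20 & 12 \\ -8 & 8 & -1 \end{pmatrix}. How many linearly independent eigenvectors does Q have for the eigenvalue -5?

1

Q + 5I = [[-25, 25, 12], [-25, 25, 12], [-8, 8, 4]].
This matrix has rank 2, so its null space has dimension 3 − 2 = 1.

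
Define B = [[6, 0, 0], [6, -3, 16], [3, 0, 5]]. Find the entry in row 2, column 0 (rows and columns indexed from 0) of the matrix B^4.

Characteristic polynomial: r^3 - 8r^2 - 3r + 90 = (r - 6)(r - 5)(r + 3), so the eigenvalues are -3, 5, 6.
r=6: eigenvector (1, 6, 3).
r=-3: eigenvector (0, 1, 0).
r=5: eigenvector (0, 2, 1).
P = [[1, 0, 0], [6, 1, 2], [3, 0, 1]], D = diag(6, -3, 5), P⁻¹ = [[1, 0, 0], [0, 1, -2], [-3, 0, 1]].
B⁴ = P·diag(1296, 81, 625)·P⁻¹ = [[1296, 0, 0], [4026, 81, 1088], [2013, 0, 625]].
The requested entry is 2013.

2013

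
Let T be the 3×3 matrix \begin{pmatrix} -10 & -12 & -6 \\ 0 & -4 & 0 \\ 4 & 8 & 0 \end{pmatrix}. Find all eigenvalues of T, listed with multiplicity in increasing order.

Characteristic polynomial: p(μ) = μ^3 + 14μ^2 + 64μ + 96 = (μ + 4)^2(μ + 6).
Roots (with multiplicity): -6, -4, -4.

-6, -4, -4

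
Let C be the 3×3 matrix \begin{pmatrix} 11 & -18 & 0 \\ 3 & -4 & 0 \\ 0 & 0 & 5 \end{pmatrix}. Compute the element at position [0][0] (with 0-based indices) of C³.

Characteristic polynomial: λ^3 - 12λ^2 + 45λ - 50 = (λ - 5)^2(λ - 2), so the eigenvalues are 2, 5, 5.
λ=5: eigenvector (3, 1, 0).
λ=2: eigenvector (2, 1, 0).
λ=5: eigenvector (0, 0, 1).
P = [[3, 2, 0], [1, 1, 0], [0, 0, 1]], D = diag(5, 2, 5), P⁻¹ = [[1, -2, 0], [-1, 3, 0], [0, 0, 1]].
C³ = P·diag(125, 8, 125)·P⁻¹ = [[359, -702, 0], [117, -226, 0], [0, 0, 125]].
The requested entry is 359.

359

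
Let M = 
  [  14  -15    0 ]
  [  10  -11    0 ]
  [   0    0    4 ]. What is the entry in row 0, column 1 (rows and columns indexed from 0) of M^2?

-45

Characteristic polynomial: t^3 - 7t^2 + 8t + 16 = (t - 4)^2(t + 1), so the eigenvalues are -1, 4, 4.
t=4: eigenvector (0, 0, 1).
t=-1: eigenvector (1, 1, 0).
t=4: eigenvector (3, 2, 0).
P = [[0, 1, 3], [0, 1, 2], [1, 0, 0]], D = diag(4, -1, 4), P⁻¹ = [[0, 0, 1], [-2, 3, 0], [1, -1, 0]].
M² = P·diag(16, 1, 16)·P⁻¹ = [[46, -45, 0], [30, -29, 0], [0, 0, 16]].
The requested entry is -45.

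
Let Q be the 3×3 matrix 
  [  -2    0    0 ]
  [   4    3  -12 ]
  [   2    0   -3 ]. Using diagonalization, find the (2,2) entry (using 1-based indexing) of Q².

Characteristic polynomial: t^3 + 2t^2 - 9t - 18 = (t - 3)(t + 2)(t + 3), so the eigenvalues are -3, -2, 3.
t=-2: eigenvector (1, 4, 2).
t=3: eigenvector (0, 1, 0).
t=-3: eigenvector (0, 2, 1).
P = [[1, 0, 0], [4, 1, 2], [2, 0, 1]], D = diag(-2, 3, -3), P⁻¹ = [[1, 0, 0], [0, 1, -2], [-2, 0, 1]].
Q² = P·diag(4, 9, 9)·P⁻¹ = [[4, 0, 0], [-20, 9, 0], [-10, 0, 9]].
The requested entry is 9.

9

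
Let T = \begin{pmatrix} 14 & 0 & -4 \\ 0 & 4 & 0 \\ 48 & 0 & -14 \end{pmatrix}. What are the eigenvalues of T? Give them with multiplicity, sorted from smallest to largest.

-2, 2, 4

Characteristic polynomial: p(μ) = μ^3 - 4μ^2 - 4μ + 16 = (μ - 4)(μ - 2)(μ + 2).
Roots (with multiplicity): -2, 2, 4.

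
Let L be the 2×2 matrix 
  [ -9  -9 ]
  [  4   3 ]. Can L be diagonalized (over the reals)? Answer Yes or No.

No

Characteristic polynomial: p(μ) = μ^2 + 6μ + 9 = (μ + 3)^2.
μ = -3 has algebraic multiplicity 2; rank(L + 3I) = 1, so geometric multiplicity = 1.
Geometric multiplicity < algebraic multiplicity, so L is not diagonalizable.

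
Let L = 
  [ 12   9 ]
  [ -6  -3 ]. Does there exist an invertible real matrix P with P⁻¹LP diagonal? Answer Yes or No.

Characteristic polynomial: p(λ) = λ^2 - 9λ + 18 = (λ - 6)(λ - 3).
All 2 eigenvalues are distinct, so L is diagonalizable.

Yes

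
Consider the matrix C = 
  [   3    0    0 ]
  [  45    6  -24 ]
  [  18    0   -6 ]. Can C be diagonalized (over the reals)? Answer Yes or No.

Yes

Characteristic polynomial: p(s) = s^3 - 3s^2 - 36s + 108 = (s - 6)(s - 3)(s + 6).
All 3 eigenvalues are distinct, so C is diagonalizable.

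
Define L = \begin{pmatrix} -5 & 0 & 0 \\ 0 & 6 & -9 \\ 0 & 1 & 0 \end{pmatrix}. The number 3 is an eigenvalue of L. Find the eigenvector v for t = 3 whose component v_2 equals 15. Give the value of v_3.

5

L − 3I = [[-8, 0, 0], [0, 3, -9], [0, 1, -3]].
Solving (L − 3I)v = 0 gives the eigenspace spanned by (0, 15, 5).
With v_2 = 15, v = (0, 15, 5), so v_3 = 5.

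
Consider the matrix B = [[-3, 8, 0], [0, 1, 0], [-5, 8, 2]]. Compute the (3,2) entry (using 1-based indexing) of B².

-16

Characteristic polynomial: r^3 - 7r + 6 = (r - 2)(r - 1)(r + 3), so the eigenvalues are -3, 1, 2.
r=2: eigenvector (0, 0, 1).
r=1: eigenvector (2, 1, 2).
r=-3: eigenvector (1, 0, 1).
P = [[0, 2, 1], [0, 1, 0], [1, 2, 1]], D = diag(2, 1, -3), P⁻¹ = [[-1, 0, 1], [0, 1, 0], [1, -2, 0]].
B² = P·diag(4, 1, 9)·P⁻¹ = [[9, -16, 0], [0, 1, 0], [5, -16, 4]].
The requested entry is -16.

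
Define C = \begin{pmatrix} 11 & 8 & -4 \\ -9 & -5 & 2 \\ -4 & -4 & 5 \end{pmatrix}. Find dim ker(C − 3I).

C − 3I = [[8, 8, -4], [-9, -8, 2], [-4, -4, 2]].
This matrix has rank 2, so its null space has dimension 3 − 2 = 1.

1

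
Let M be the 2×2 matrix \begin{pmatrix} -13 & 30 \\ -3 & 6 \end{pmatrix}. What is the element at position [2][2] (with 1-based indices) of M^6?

Characteristic polynomial: r^2 + 7r + 12 = (r + 3)(r + 4), so the eigenvalues are -4, -3.
r=-4: eigenvector (10, 3).
r=-3: eigenvector (3, 1).
P = [[10, 3], [3, 1]], D = diag(-4, -3), P⁻¹ = [[1, -3], [-3, 10]].
M⁶ = P·diag(4096, 729)·P⁻¹ = [[34399, -101010], [10101, -29574]].
The requested entry is -29574.

-29574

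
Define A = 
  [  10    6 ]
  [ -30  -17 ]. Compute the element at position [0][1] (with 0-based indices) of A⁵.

Characteristic polynomial: λ^2 + 7λ + 10 = (λ + 2)(λ + 5), so the eigenvalues are -5, -2.
λ=-2: eigenvector (1, -2).
λ=-5: eigenvector (2, -5).
P = [[1, 2], [-2, -5]], D = diag(-2, -5), P⁻¹ = [[5, 2], [-2, -1]].
A⁵ = P·diag(-32, -3125)·P⁻¹ = [[12340, 6186], [-30930, -15497]].
The requested entry is 6186.

6186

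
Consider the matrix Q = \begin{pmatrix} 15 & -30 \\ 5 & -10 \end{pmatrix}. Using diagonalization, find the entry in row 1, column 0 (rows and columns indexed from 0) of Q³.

Characteristic polynomial: λ^2 - 5λ = λ(λ - 5), so the eigenvalues are 0, 5.
λ=5: eigenvector (3, 1).
λ=0: eigenvector (-2, -1).
P = [[3, -2], [1, -1]], D = diag(5, 0), P⁻¹ = [[1, -2], [1, -3]].
Q³ = P·diag(125, 0)·P⁻¹ = [[375, -750], [125, -250]].
The requested entry is 125.

125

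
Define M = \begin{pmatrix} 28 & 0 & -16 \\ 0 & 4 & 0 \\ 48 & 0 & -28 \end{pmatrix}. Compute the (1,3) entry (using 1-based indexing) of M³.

-256

Characteristic polynomial: λ^3 - 4λ^2 - 16λ + 64 = (λ - 4)^2(λ + 4), so the eigenvalues are -4, 4, 4.
λ=-4: eigenvector (1, 0, 2).
λ=4: eigenvector (0, 1, 0).
λ=4: eigenvector (-2, -1, -3).
P = [[1, 0, -2], [0, 1, -1], [2, 0, -3]], D = diag(-4, 4, 4), P⁻¹ = [[-3, 0, 2], [-2, 1, 1], [-2, 0, 1]].
M³ = P·diag(-64, 64, 64)·P⁻¹ = [[448, 0, -256], [0, 64, 0], [768, 0, -448]].
The requested entry is -256.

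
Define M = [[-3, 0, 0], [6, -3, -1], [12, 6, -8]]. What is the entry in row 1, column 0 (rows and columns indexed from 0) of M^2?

-48

Characteristic polynomial: s^3 + 14s^2 + 63s + 90 = (s + 3)(s + 5)(s + 6), so the eigenvalues are -6, -5, -3.
s=-6: eigenvector (0, 1, 3).
s=-5: eigenvector (0, 1, 2).
s=-3: eigenvector (1, 3, 6).
P = [[0, 0, 1], [1, 1, 3], [3, 2, 6]], D = diag(-6, -5, -3), P⁻¹ = [[0, -2, 1], [-3, 3, -1], [1, 0, 0]].
M² = P·diag(36, 25, 9)·P⁻¹ = [[9, 0, 0], [-48, 3, 11], [-96, -66, 58]].
The requested entry is -48.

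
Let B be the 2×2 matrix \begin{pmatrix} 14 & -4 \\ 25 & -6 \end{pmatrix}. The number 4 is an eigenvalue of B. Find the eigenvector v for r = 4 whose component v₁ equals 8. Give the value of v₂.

B − 4I = [[10, -4], [25, -10]].
Solving (B − 4I)v = 0 gives the eigenspace spanned by (8, 20).
With v₁ = 8, v = (8, 20), so v₂ = 20.

20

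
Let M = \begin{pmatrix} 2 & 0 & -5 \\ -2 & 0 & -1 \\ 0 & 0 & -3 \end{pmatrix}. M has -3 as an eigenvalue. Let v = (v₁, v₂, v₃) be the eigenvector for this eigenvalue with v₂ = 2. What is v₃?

M + 3I = [[5, 0, -5], [-2, 3, -1], [0, 0, 0]].
Solving (M + 3I)v = 0 gives the eigenspace spanned by (2, 2, 2).
With v₂ = 2, v = (2, 2, 2), so v₃ = 2.

2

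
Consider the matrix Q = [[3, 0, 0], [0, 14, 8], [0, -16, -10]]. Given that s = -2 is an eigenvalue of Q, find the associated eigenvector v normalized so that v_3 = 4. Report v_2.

Q + 2I = [[5, 0, 0], [0, 16, 8], [0, -16, -8]].
Solving (Q + 2I)v = 0 gives the eigenspace spanned by (0, -2, 4).
With v_3 = 4, v = (0, -2, 4), so v_2 = -2.

-2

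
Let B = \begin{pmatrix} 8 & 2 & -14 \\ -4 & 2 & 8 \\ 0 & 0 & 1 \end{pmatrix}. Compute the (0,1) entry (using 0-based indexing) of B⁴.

1040

Characteristic polynomial: r^3 - 11r^2 + 34r - 24 = (r - 6)(r - 4)(r - 1), so the eigenvalues are 1, 4, 6.
r=4: eigenvector (-1, 2, 0).
r=6: eigenvector (-1, 1, 0).
r=1: eigenvector (2, 0, 1).
P = [[-1, -1, 2], [2, 1, 0], [0, 0, 1]], D = diag(4, 6, 1), P⁻¹ = [[1, 1, -2], [-2, -1, 4], [0, 0, 1]].
B⁴ = P·diag(256, 1296, 1)·P⁻¹ = [[2336, 1040, -4670], [-2080, -784, 4160], [0, 0, 1]].
The requested entry is 1040.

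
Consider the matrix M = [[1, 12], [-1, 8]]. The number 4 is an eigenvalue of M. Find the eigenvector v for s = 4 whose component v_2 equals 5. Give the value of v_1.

M − 4I = [[-3, 12], [-1, 4]].
Solving (M − 4I)v = 0 gives the eigenspace spanned by (20, 5).
With v_2 = 5, v = (20, 5), so v_1 = 20.

20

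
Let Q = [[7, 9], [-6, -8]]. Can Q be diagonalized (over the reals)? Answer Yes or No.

Characteristic polynomial: p(s) = s^2 + s - 2 = (s - 1)(s + 2).
All 2 eigenvalues are distinct, so Q is diagonalizable.

Yes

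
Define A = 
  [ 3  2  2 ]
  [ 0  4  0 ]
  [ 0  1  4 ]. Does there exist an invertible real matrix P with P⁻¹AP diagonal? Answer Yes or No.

No

Characteristic polynomial: p(s) = s^3 - 11s^2 + 40s - 48 = (s - 4)^2(s - 3).
s = 4 has algebraic multiplicity 2; rank(A − 4I) = 2, so geometric multiplicity = 1.
Geometric multiplicity < algebraic multiplicity, so A is not diagonalizable.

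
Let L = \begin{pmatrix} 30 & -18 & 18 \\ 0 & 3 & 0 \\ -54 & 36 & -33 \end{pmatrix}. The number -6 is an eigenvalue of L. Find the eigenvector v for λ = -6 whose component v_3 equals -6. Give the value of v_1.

L + 6I = [[36, -18, 18], [0, 9, 0], [-54, 36, -27]].
Solving (L + 6I)v = 0 gives the eigenspace spanned by (3, 0, -6).
With v_3 = -6, v = (3, 0, -6), so v_1 = 3.

3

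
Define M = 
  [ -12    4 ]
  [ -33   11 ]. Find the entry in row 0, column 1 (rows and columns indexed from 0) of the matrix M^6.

-4

Characteristic polynomial: μ^2 + μ = μ(μ + 1), so the eigenvalues are -1, 0.
μ=-1: eigenvector (-4, -11).
μ=0: eigenvector (1, 3).
P = [[-4, 1], [-11, 3]], D = diag(-1, 0), P⁻¹ = [[-3, 1], [-11, 4]].
M⁶ = P·diag(1, 0)·P⁻¹ = [[12, -4], [33, -11]].
The requested entry is -4.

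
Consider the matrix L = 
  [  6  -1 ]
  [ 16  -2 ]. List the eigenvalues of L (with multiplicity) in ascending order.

Characteristic polynomial: p(μ) = μ^2 - 4μ + 4 = (μ - 2)^2.
Roots (with multiplicity): 2, 2.

2, 2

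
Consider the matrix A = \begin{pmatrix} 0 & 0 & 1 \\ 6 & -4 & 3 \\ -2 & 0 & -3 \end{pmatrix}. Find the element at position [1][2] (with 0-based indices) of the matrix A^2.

-15

Characteristic polynomial: t^3 + 7t^2 + 14t + 8 = (t + 1)(t + 2)(t + 4), so the eigenvalues are -4, -2, -1.
t=-2: eigenvector (-1, 0, 2).
t=-4: eigenvector (0, 1, 0).
t=-1: eigenvector (-1, -1, 1).
P = [[-1, 0, -1], [0, 1, -1], [2, 0, 1]], D = diag(-2, -4, -1), P⁻¹ = [[1, 0, 1], [-2, 1, -1], [-2, 0, -1]].
A² = P·diag(4, 16, 1)·P⁻¹ = [[-2, 0, -3], [-30, 16, -15], [6, 0, 7]].
The requested entry is -15.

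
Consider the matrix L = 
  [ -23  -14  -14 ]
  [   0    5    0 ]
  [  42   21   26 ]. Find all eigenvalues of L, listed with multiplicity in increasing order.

Characteristic polynomial: p(r) = r^3 - 8r^2 + 5r + 50 = (r - 5)^2(r + 2).
Roots (with multiplicity): -2, 5, 5.

-2, 5, 5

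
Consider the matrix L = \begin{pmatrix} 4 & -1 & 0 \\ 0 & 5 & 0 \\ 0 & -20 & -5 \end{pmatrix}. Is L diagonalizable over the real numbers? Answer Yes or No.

Yes

Characteristic polynomial: p(λ) = λ^3 - 4λ^2 - 25λ + 100 = (λ - 5)(λ - 4)(λ + 5).
All 3 eigenvalues are distinct, so L is diagonalizable.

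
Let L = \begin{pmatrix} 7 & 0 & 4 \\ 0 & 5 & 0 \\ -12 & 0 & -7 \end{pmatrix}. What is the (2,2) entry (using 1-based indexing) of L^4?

625

Characteristic polynomial: t^3 - 5t^2 - t + 5 = (t - 5)(t - 1)(t + 1), so the eigenvalues are -1, 1, 5.
t=-1: eigenvector (1, 0, -2).
t=5: eigenvector (0, 1, 0).
t=1: eigenvector (2, 0, -3).
P = [[1, 0, 2], [0, 1, 0], [-2, 0, -3]], D = diag(-1, 5, 1), P⁻¹ = [[-3, 0, -2], [0, 1, 0], [2, 0, 1]].
L⁴ = P·diag(1, 625, 1)·P⁻¹ = [[1, 0, 0], [0, 625, 0], [0, 0, 1]].
The requested entry is 625.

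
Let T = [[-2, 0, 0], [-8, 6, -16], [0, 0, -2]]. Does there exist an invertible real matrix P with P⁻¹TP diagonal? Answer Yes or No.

Characteristic polynomial: p(s) = s^3 - 2s^2 - 20s - 24 = (s - 6)(s + 2)^2.
s = -2 has algebraic multiplicity 2; rank(T + 2I) = 1, so geometric multiplicity = 2.
Every eigenvalue has geometric = algebraic multiplicity, so T is diagonalizable.

Yes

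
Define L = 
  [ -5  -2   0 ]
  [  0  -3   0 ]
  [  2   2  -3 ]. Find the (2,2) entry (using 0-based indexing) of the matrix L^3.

-27

Characteristic polynomial: μ^3 + 11μ^2 + 39μ + 45 = (μ + 3)^2(μ + 5), so the eigenvalues are -5, -3, -3.
μ=-3: eigenvector (-1, 1, 1).
μ=-5: eigenvector (1, 0, -1).
μ=-3: eigenvector (0, 0, 1).
P = [[-1, 1, 0], [1, 0, 0], [1, -1, 1]], D = diag(-3, -5, -3), P⁻¹ = [[0, 1, 0], [1, 1, 0], [1, 0, 1]].
L³ = P·diag(-27, -125, -27)·P⁻¹ = [[-125, -98, 0], [0, -27, 0], [98, 98, -27]].
The requested entry is -27.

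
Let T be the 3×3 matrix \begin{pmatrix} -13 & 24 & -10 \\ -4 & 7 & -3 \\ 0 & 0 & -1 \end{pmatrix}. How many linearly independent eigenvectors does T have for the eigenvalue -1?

1

T + 1I = [[-12, 24, -10], [-4, 8, -3], [0, 0, 0]].
This matrix has rank 2, so its null space has dimension 3 − 2 = 1.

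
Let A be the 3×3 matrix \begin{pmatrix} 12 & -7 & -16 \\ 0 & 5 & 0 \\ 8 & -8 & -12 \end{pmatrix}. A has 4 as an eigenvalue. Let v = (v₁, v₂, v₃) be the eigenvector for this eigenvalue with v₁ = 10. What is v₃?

5

A − 4I = [[8, -7, -16], [0, 1, 0], [8, -8, -16]].
Solving (A − 4I)v = 0 gives the eigenspace spanned by (10, 0, 5).
With v₁ = 10, v = (10, 0, 5), so v₃ = 5.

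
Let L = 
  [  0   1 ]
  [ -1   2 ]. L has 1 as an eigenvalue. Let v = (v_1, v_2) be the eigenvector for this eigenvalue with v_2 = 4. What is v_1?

L − 1I = [[-1, 1], [-1, 1]].
Solving (L − 1I)v = 0 gives the eigenspace spanned by (4, 4).
With v_2 = 4, v = (4, 4), so v_1 = 4.

4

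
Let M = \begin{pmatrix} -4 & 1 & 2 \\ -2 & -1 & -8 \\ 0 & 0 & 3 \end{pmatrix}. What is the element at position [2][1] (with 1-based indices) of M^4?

130

Characteristic polynomial: μ^3 + 2μ^2 - 9μ - 18 = (μ - 3)(μ + 2)(μ + 3), so the eigenvalues are -3, -2, 3.
μ=3: eigenvector (0, -2, 1).
μ=-3: eigenvector (-1, -1, 0).
μ=-2: eigenvector (1, 2, 0).
P = [[0, -1, 1], [-2, -1, 2], [1, 0, 0]], D = diag(3, -3, -2), P⁻¹ = [[0, 0, 1], [-2, 1, 2], [-1, 1, 2]].
M⁴ = P·diag(81, 81, 16)·P⁻¹ = [[146, -65, -130], [130, -49, -260], [0, 0, 81]].
The requested entry is 130.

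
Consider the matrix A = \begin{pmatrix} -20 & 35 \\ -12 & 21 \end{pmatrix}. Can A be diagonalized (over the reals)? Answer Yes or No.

Characteristic polynomial: p(t) = t^2 - t = t(t - 1).
All 2 eigenvalues are distinct, so A is diagonalizable.

Yes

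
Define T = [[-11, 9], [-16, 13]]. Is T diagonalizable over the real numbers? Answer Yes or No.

Characteristic polynomial: p(λ) = λ^2 - 2λ + 1 = (λ - 1)^2.
λ = 1 has algebraic multiplicity 2; rank(T − 1I) = 1, so geometric multiplicity = 1.
Geometric multiplicity < algebraic multiplicity, so T is not diagonalizable.

No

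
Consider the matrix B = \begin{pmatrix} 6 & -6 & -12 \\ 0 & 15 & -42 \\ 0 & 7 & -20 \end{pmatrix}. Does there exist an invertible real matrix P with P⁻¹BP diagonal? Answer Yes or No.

Characteristic polynomial: p(s) = s^3 - s^2 - 36s + 36 = (s - 6)(s - 1)(s + 6).
All 3 eigenvalues are distinct, so B is diagonalizable.

Yes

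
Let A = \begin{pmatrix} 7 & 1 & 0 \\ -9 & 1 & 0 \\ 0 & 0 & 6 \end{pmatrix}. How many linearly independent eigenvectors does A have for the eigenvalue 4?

1

A − 4I = [[3, 1, 0], [-9, -3, 0], [0, 0, 2]].
This matrix has rank 2, so its null space has dimension 3 − 2 = 1.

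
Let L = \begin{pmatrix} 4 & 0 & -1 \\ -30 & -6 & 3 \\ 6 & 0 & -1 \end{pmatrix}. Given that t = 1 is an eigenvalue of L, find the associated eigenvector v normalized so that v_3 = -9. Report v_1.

-3

L − 1I = [[3, 0, -1], [-30, -7, 3], [6, 0, -2]].
Solving (L − 1I)v = 0 gives the eigenspace spanned by (-3, 9, -9).
With v_3 = -9, v = (-3, 9, -9), so v_1 = -3.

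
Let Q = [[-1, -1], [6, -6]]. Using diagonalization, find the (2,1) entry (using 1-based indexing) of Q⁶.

-20202

Characteristic polynomial: t^2 + 7t + 12 = (t + 3)(t + 4), so the eigenvalues are -4, -3.
t=-3: eigenvector (1, 2).
t=-4: eigenvector (1, 3).
P = [[1, 1], [2, 3]], D = diag(-3, -4), P⁻¹ = [[3, -1], [-2, 1]].
Q⁶ = P·diag(729, 4096)·P⁻¹ = [[-6005, 3367], [-20202, 10830]].
The requested entry is -20202.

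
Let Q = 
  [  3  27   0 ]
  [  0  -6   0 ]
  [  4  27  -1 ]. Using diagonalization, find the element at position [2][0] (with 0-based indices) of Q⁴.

Characteristic polynomial: s^3 + 4s^2 - 15s - 18 = (s - 3)(s + 1)(s + 6), so the eigenvalues are -6, -1, 3.
s=-6: eigenvector (-3, 1, -3).
s=3: eigenvector (1, 0, 1).
s=-1: eigenvector (0, 0, 1).
P = [[-3, 1, 0], [1, 0, 0], [-3, 1, 1]], D = diag(-6, 3, -1), P⁻¹ = [[0, 1, 0], [1, 3, 0], [-1, 0, 1]].
Q⁴ = P·diag(1296, 81, 1)·P⁻¹ = [[81, -3645, 0], [0, 1296, 0], [80, -3645, 1]].
The requested entry is 80.

80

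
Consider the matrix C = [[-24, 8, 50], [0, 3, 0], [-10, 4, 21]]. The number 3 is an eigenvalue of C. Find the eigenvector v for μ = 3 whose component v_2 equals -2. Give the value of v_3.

-4

C − 3I = [[-27, 8, 50], [0, 0, 0], [-10, 4, 18]].
Solving (C − 3I)v = 0 gives the eigenspace spanned by (-8, -2, -4).
With v_2 = -2, v = (-8, -2, -4), so v_3 = -4.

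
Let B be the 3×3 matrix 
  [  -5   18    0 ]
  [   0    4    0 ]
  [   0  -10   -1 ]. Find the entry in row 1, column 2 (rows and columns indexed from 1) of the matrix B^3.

Characteristic polynomial: s^3 + 2s^2 - 19s - 20 = (s - 4)(s + 1)(s + 5), so the eigenvalues are -5, -1, 4.
s=4: eigenvector (2, 1, -2).
s=-5: eigenvector (1, 0, 0).
s=-1: eigenvector (0, 0, 1).
P = [[2, 1, 0], [1, 0, 0], [-2, 0, 1]], D = diag(4, -5, -1), P⁻¹ = [[0, 1, 0], [1, -2, 0], [0, 2, 1]].
B³ = P·diag(64, -125, -1)·P⁻¹ = [[-125, 378, 0], [0, 64, 0], [0, -130, -1]].
The requested entry is 378.

378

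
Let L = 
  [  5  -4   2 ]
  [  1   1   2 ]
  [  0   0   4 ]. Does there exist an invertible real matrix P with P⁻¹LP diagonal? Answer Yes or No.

Characteristic polynomial: p(μ) = μ^3 - 10μ^2 + 33μ - 36 = (μ - 4)(μ - 3)^2.
μ = 3 has algebraic multiplicity 2; rank(L − 3I) = 2, so geometric multiplicity = 1.
Geometric multiplicity < algebraic multiplicity, so L is not diagonalizable.

No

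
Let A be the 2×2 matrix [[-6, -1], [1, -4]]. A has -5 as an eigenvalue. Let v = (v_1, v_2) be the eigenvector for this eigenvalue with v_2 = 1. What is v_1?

A + 5I = [[-1, -1], [1, 1]].
Solving (A + 5I)v = 0 gives the eigenspace spanned by (-1, 1).
With v_2 = 1, v = (-1, 1), so v_1 = -1.

-1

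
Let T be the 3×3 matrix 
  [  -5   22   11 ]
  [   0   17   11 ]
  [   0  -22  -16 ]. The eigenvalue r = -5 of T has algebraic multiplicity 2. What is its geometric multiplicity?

2

T + 5I = [[0, 22, 11], [0, 22, 11], [0, -22, -11]].
This matrix has rank 1, so its null space has dimension 3 − 1 = 2.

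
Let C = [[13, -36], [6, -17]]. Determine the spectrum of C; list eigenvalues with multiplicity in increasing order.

-5, 1

Characteristic polynomial: p(λ) = λ^2 + 4λ - 5 = (λ - 1)(λ + 5).
Roots (with multiplicity): -5, 1.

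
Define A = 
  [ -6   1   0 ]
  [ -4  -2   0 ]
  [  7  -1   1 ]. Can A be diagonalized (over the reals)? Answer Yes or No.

Characteristic polynomial: p(r) = r^3 + 7r^2 + 8r - 16 = (r - 1)(r + 4)^2.
r = -4 has algebraic multiplicity 2; rank(A + 4I) = 2, so geometric multiplicity = 1.
Geometric multiplicity < algebraic multiplicity, so A is not diagonalizable.

No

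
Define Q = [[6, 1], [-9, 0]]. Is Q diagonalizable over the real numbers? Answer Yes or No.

Characteristic polynomial: p(μ) = μ^2 - 6μ + 9 = (μ - 3)^2.
μ = 3 has algebraic multiplicity 2; rank(Q − 3I) = 1, so geometric multiplicity = 1.
Geometric multiplicity < algebraic multiplicity, so Q is not diagonalizable.

No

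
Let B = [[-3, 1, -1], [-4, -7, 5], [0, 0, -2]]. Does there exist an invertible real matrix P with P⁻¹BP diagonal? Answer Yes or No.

Characteristic polynomial: p(λ) = λ^3 + 12λ^2 + 45λ + 50 = (λ + 2)(λ + 5)^2.
λ = -5 has algebraic multiplicity 2; rank(B + 5I) = 2, so geometric multiplicity = 1.
Geometric multiplicity < algebraic multiplicity, so B is not diagonalizable.

No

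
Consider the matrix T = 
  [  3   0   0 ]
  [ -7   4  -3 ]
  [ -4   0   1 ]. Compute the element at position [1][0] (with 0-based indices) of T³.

-163

Characteristic polynomial: μ^3 - 8μ^2 + 19μ - 12 = (μ - 4)(μ - 3)(μ - 1), so the eigenvalues are 1, 3, 4.
μ=4: eigenvector (0, 1, 0).
μ=3: eigenvector (1, 1, -2).
μ=1: eigenvector (0, 1, 1).
P = [[0, 1, 0], [1, 1, 1], [0, -2, 1]], D = diag(4, 3, 1), P⁻¹ = [[-3, 1, -1], [1, 0, 0], [2, 0, 1]].
T³ = P·diag(64, 27, 1)·P⁻¹ = [[27, 0, 0], [-163, 64, -63], [-52, 0, 1]].
The requested entry is -163.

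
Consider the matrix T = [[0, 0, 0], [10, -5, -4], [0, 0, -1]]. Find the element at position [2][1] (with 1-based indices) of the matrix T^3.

250

Characteristic polynomial: λ^3 + 6λ^2 + 5λ = λ(λ + 1)(λ + 5), so the eigenvalues are -5, -1, 0.
λ=0: eigenvector (1, 2, 0).
λ=-5: eigenvector (0, 1, 0).
λ=-1: eigenvector (0, -1, 1).
P = [[1, 0, 0], [2, 1, -1], [0, 0, 1]], D = diag(0, -5, -1), P⁻¹ = [[1, 0, 0], [-2, 1, 1], [0, 0, 1]].
T³ = P·diag(0, -125, -1)·P⁻¹ = [[0, 0, 0], [250, -125, -124], [0, 0, -1]].
The requested entry is 250.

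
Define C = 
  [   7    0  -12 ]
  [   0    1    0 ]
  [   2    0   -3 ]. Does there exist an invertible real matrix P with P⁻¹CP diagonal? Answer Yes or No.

Yes

Characteristic polynomial: p(λ) = λ^3 - 5λ^2 + 7λ - 3 = (λ - 3)(λ - 1)^2.
λ = 1 has algebraic multiplicity 2; rank(C − 1I) = 1, so geometric multiplicity = 2.
Every eigenvalue has geometric = algebraic multiplicity, so C is diagonalizable.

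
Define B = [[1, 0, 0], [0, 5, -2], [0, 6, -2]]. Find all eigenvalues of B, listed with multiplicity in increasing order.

1, 1, 2

Characteristic polynomial: p(μ) = μ^3 - 4μ^2 + 5μ - 2 = (μ - 2)(μ - 1)^2.
Roots (with multiplicity): 1, 1, 2.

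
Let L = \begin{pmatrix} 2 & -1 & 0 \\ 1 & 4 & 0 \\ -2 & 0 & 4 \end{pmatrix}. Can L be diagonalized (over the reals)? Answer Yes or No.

No

Characteristic polynomial: p(μ) = μ^3 - 10μ^2 + 33μ - 36 = (μ - 4)(μ - 3)^2.
μ = 3 has algebraic multiplicity 2; rank(L − 3I) = 2, so geometric multiplicity = 1.
Geometric multiplicity < algebraic multiplicity, so L is not diagonalizable.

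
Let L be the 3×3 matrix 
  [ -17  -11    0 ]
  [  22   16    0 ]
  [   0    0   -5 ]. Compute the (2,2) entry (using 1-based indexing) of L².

Characteristic polynomial: r^3 + 6r^2 - 25r - 150 = (r - 5)(r + 5)(r + 6), so the eigenvalues are -6, -5, 5.
r=5: eigenvector (1, -2, 0).
r=-6: eigenvector (1, -1, 0).
r=-5: eigenvector (0, 0, 1).
P = [[1, 1, 0], [-2, -1, 0], [0, 0, 1]], D = diag(5, -6, -5), P⁻¹ = [[-1, -1, 0], [2, 1, 0], [0, 0, 1]].
L² = P·diag(25, 36, 25)·P⁻¹ = [[47, 11, 0], [-22, 14, 0], [0, 0, 25]].
The requested entry is 14.

14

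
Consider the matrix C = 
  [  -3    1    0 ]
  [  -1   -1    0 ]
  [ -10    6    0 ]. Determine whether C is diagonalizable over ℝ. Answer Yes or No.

Characteristic polynomial: p(t) = t^3 + 4t^2 + 4t = t(t + 2)^2.
t = -2 has algebraic multiplicity 2; rank(C + 2I) = 2, so geometric multiplicity = 1.
Geometric multiplicity < algebraic multiplicity, so C is not diagonalizable.

No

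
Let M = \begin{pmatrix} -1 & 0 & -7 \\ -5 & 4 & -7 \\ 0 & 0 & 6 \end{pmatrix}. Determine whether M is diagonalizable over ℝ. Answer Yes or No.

Yes

Characteristic polynomial: p(r) = r^3 - 9r^2 + 14r + 24 = (r - 6)(r - 4)(r + 1).
All 3 eigenvalues are distinct, so M is diagonalizable.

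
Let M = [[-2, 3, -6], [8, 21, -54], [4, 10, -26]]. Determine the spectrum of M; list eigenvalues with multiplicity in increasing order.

-6, -2, 1

Characteristic polynomial: p(r) = r^3 + 7r^2 + 4r - 12 = (r - 1)(r + 2)(r + 6).
Roots (with multiplicity): -6, -2, 1.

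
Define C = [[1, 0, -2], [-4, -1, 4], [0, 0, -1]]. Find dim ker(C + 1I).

2

C + 1I = [[2, 0, -2], [-4, 0, 4], [0, 0, 0]].
This matrix has rank 1, so its null space has dimension 3 − 1 = 2.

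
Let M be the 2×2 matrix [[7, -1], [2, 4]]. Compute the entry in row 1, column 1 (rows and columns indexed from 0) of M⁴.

-46

Characteristic polynomial: μ^2 - 11μ + 30 = (μ - 6)(μ - 5), so the eigenvalues are 5, 6.
μ=6: eigenvector (1, 1).
μ=5: eigenvector (1, 2).
P = [[1, 1], [1, 2]], D = diag(6, 5), P⁻¹ = [[2, -1], [-1, 1]].
M⁴ = P·diag(1296, 625)·P⁻¹ = [[1967, -671], [1342, -46]].
The requested entry is -46.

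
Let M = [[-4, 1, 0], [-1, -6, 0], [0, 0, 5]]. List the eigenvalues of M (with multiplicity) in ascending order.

Characteristic polynomial: p(t) = t^3 + 5t^2 - 25t - 125 = (t - 5)(t + 5)^2.
Roots (with multiplicity): -5, -5, 5.

-5, -5, 5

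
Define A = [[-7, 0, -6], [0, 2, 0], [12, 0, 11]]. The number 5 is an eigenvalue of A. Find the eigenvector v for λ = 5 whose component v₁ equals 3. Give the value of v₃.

-6

A − 5I = [[-12, 0, -6], [0, -3, 0], [12, 0, 6]].
Solving (A − 5I)v = 0 gives the eigenspace spanned by (3, 0, -6).
With v₁ = 3, v = (3, 0, -6), so v₃ = -6.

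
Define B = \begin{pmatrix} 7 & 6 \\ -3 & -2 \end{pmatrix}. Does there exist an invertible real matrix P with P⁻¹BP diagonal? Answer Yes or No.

Yes

Characteristic polynomial: p(t) = t^2 - 5t + 4 = (t - 4)(t - 1).
All 2 eigenvalues are distinct, so B is diagonalizable.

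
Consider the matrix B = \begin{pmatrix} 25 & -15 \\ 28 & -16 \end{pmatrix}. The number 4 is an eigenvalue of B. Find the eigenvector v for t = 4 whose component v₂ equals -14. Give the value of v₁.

-10

B − 4I = [[21, -15], [28, -20]].
Solving (B − 4I)v = 0 gives the eigenspace spanned by (-10, -14).
With v₂ = -14, v = (-10, -14), so v₁ = -10.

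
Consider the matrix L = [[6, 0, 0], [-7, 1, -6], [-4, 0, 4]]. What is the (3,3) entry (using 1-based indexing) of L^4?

Characteristic polynomial: μ^3 - 11μ^2 + 34μ - 24 = (μ - 6)(μ - 4)(μ - 1), so the eigenvalues are 1, 4, 6.
μ=6: eigenvector (1, 1, -2).
μ=1: eigenvector (0, 1, 0).
μ=4: eigenvector (0, -2, 1).
P = [[1, 0, 0], [1, 1, -2], [-2, 0, 1]], D = diag(6, 1, 4), P⁻¹ = [[1, 0, 0], [3, 1, 2], [2, 0, 1]].
L⁴ = P·diag(1296, 1, 256)·P⁻¹ = [[1296, 0, 0], [275, 1, -510], [-2080, 0, 256]].
The requested entry is 256.

256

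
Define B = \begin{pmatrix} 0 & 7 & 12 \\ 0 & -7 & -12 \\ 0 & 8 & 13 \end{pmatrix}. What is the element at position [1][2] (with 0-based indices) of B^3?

-372

Characteristic polynomial: t^3 - 6t^2 + 5t = t(t - 5)(t - 1), so the eigenvalues are 0, 1, 5.
t=0: eigenvector (1, 0, 0).
t=1: eigenvector (-3, 3, -2).
t=5: eigenvector (1, -1, 1).
P = [[1, -3, 1], [0, 3, -1], [0, -2, 1]], D = diag(0, 1, 5), P⁻¹ = [[1, 1, 0], [0, 1, 1], [0, 2, 3]].
B³ = P·diag(0, 1, 125)·P⁻¹ = [[0, 247, 372], [0, -247, -372], [0, 248, 373]].
The requested entry is -372.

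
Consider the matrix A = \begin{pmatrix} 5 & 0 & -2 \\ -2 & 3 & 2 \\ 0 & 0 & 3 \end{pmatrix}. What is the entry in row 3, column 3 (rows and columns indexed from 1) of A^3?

27

Characteristic polynomial: s^3 - 11s^2 + 39s - 45 = (s - 5)(s - 3)^2, so the eigenvalues are 3, 3, 5.
s=3: eigenvector (0, 1, 0).
s=5: eigenvector (1, -1, 0).
s=3: eigenvector (1, 0, 1).
P = [[0, 1, 1], [1, -1, 0], [0, 0, 1]], D = diag(3, 5, 3), P⁻¹ = [[1, 1, -1], [1, 0, -1], [0, 0, 1]].
A³ = P·diag(27, 125, 27)·P⁻¹ = [[125, 0, -98], [-98, 27, 98], [0, 0, 27]].
The requested entry is 27.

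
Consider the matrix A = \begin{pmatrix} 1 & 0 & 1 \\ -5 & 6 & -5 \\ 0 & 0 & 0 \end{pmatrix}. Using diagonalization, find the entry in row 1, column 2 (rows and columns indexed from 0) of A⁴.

Characteristic polynomial: λ^3 - 7λ^2 + 6λ = λ(λ - 6)(λ - 1), so the eigenvalues are 0, 1, 6.
λ=1: eigenvector (1, 1, 0).
λ=6: eigenvector (0, 1, 0).
λ=0: eigenvector (-1, 0, 1).
P = [[1, 0, -1], [1, 1, 0], [0, 0, 1]], D = diag(1, 6, 0), P⁻¹ = [[1, 0, 1], [-1, 1, -1], [0, 0, 1]].
A⁴ = P·diag(1, 1296, 0)·P⁻¹ = [[1, 0, 1], [-1295, 1296, -1295], [0, 0, 0]].
The requested entry is -1295.

-1295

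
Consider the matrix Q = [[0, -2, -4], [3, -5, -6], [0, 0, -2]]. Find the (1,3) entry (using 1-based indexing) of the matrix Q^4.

260

Characteristic polynomial: s^3 + 7s^2 + 16s + 12 = (s + 2)^2(s + 3), so the eigenvalues are -3, -2, -2.
s=-2: eigenvector (1, 1, 0).
s=-3: eigenvector (2, 3, 0).
s=-2: eigenvector (-4, -6, 1).
P = [[1, 2, -4], [1, 3, -6], [0, 0, 1]], D = diag(-2, -3, -2), P⁻¹ = [[3, -2, 0], [-1, 1, 2], [0, 0, 1]].
Q⁴ = P·diag(16, 81, 16)·P⁻¹ = [[-114, 130, 260], [-195, 211, 390], [0, 0, 16]].
The requested entry is 260.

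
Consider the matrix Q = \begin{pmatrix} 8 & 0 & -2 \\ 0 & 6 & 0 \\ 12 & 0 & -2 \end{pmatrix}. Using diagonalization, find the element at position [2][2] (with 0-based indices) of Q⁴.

-464

Characteristic polynomial: μ^3 - 12μ^2 + 44μ - 48 = (μ - 6)(μ - 4)(μ - 2), so the eigenvalues are 2, 4, 6.
μ=2: eigenvector (1, 0, 3).
μ=6: eigenvector (0, 1, 0).
μ=4: eigenvector (1, 0, 2).
P = [[1, 0, 1], [0, 1, 0], [3, 0, 2]], D = diag(2, 6, 4), P⁻¹ = [[-2, 0, 1], [0, 1, 0], [3, 0, -1]].
Q⁴ = P·diag(16, 1296, 256)·P⁻¹ = [[736, 0, -240], [0, 1296, 0], [1440, 0, -464]].
The requested entry is -464.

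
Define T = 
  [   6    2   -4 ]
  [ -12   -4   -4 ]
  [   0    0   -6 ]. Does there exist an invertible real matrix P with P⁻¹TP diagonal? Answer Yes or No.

Yes

Characteristic polynomial: p(μ) = μ^3 + 4μ^2 - 12μ = μ(μ - 2)(μ + 6).
All 3 eigenvalues are distinct, so T is diagonalizable.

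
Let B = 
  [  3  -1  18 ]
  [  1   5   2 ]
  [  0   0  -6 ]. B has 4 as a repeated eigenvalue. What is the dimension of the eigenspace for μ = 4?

B − 4I = [[-1, -1, 18], [1, 1, 2], [0, 0, -10]].
This matrix has rank 2, so its null space has dimension 3 − 2 = 1.

1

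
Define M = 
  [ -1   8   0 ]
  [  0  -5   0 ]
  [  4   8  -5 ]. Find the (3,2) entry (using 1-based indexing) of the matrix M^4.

Characteristic polynomial: s^3 + 11s^2 + 35s + 25 = (s + 1)(s + 5)^2, so the eigenvalues are -5, -5, -1.
s=-1: eigenvector (1, 0, 1).
s=-5: eigenvector (-2, 1, -2).
s=-5: eigenvector (0, 0, 1).
P = [[1, -2, 0], [0, 1, 0], [1, -2, 1]], D = diag(-1, -5, -5), P⁻¹ = [[1, 2, 0], [0, 1, 0], [-1, 0, 1]].
M⁴ = P·diag(1, 625, 625)·P⁻¹ = [[1, -1248, 0], [0, 625, 0], [-624, -1248, 625]].
The requested entry is -1248.

-1248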